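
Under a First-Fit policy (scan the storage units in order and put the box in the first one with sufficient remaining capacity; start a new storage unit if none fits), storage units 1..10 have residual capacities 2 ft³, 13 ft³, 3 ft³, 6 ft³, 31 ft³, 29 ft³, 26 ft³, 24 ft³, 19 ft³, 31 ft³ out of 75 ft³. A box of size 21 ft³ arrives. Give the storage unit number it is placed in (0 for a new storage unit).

5

Storage units with room: storage unit 5 (31 ft³), storage unit 6 (29 ft³), storage unit 7 (26 ft³), storage unit 8 (24 ft³), storage unit 10 (31 ft³).
The first with room is storage unit 5.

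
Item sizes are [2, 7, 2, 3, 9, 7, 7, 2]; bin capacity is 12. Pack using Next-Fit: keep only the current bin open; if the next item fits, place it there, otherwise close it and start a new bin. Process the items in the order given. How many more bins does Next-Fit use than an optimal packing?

Next-Fit: [2,7,2] [3,9] [7] [7,2] → 4 bins.
Total size 39; any packing needs at least ⌈39/12⌉ = 4 bins.
So 4 is already optimal.

0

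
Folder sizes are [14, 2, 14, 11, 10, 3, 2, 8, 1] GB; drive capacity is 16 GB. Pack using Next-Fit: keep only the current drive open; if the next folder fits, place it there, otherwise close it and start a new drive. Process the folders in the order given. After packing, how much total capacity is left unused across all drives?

Put 14 GB in drive 1; 2 GB remain.
Put 2 GB in drive 1; 0 GB remain.
Put 14 GB in drive 2; 2 GB remain.
Put 11 GB in drive 3; 5 GB remain.
Put 10 GB in drive 4; 6 GB remain.
Put 3 GB in drive 4; 3 GB remain.
Put 2 GB in drive 4; 1 GB remain.
Put 8 GB in drive 5; 8 GB remain.
Put 1 GB in drive 5; 7 GB remain.
5 drives × 16 GB = 80 GB; used 65 GB; unused 15 GB.

15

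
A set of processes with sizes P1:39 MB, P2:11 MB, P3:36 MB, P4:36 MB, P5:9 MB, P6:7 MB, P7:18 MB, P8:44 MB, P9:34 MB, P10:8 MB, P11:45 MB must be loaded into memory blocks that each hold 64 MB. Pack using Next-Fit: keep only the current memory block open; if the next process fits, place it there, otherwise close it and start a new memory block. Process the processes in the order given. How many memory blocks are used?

P1 (39 MB) → memory block 1 (remaining 25 MB)
P2 (11 MB) → memory block 1 (remaining 14 MB)
P3 (36 MB) → memory block 2 (remaining 28 MB)
P4 (36 MB) → memory block 3 (remaining 28 MB)
P5 (9 MB) → memory block 3 (remaining 19 MB)
P6 (7 MB) → memory block 3 (remaining 12 MB)
P7 (18 MB) → memory block 4 (remaining 46 MB)
P8 (44 MB) → memory block 4 (remaining 2 MB)
P9 (34 MB) → memory block 5 (remaining 30 MB)
P10 (8 MB) → memory block 5 (remaining 22 MB)
P11 (45 MB) → memory block 6 (remaining 19 MB)

6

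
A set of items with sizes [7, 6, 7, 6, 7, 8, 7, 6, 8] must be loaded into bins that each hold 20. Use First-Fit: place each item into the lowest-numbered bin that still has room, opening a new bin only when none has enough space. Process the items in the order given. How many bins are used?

4 bins

7 → bin 1 (remaining 13)
6 → bin 1 (remaining 7)
7 → bin 1 (remaining 0)
6 → bin 2 (remaining 14)
7 → bin 2 (remaining 7)
8 → bin 3 (remaining 12)
7 → bin 2 (remaining 0)
6 → bin 3 (remaining 6)
8 → bin 4 (remaining 12)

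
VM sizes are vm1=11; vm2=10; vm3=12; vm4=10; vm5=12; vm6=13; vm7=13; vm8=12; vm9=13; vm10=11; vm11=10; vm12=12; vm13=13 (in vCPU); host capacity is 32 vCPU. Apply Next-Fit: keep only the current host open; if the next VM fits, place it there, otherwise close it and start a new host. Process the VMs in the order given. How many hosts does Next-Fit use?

7 hosts

host 1: place vm1 (11 vCPU), 21 vCPU left
host 1: place vm2 (10 vCPU), 11 vCPU left
host 2: place vm3 (12 vCPU), 20 vCPU left
host 2: place vm4 (10 vCPU), 10 vCPU left
host 3: place vm5 (12 vCPU), 20 vCPU left
host 3: place vm6 (13 vCPU), 7 vCPU left
host 4: place vm7 (13 vCPU), 19 vCPU left
host 4: place vm8 (12 vCPU), 7 vCPU left
host 5: place vm9 (13 vCPU), 19 vCPU left
host 5: place vm10 (11 vCPU), 8 vCPU left
host 6: place vm11 (10 vCPU), 22 vCPU left
host 6: place vm12 (12 vCPU), 10 vCPU left
host 7: place vm13 (13 vCPU), 19 vCPU left
Final hosts: [11,10] [12,10] [12,13] [13,12] [13,11] [10,12] [13].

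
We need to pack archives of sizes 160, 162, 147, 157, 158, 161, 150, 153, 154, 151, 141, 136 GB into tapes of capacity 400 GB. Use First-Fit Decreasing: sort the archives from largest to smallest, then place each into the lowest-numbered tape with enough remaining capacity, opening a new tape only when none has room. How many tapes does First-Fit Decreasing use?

Sorted descending: 162, 161, 160, 158, 157, 154, 153, 151, 150, 147, 141, 136.
tape 1: place 162 GB, 238 GB left
tape 1: place 161 GB, 77 GB left
tape 2: place 160 GB, 240 GB left
tape 2: place 158 GB, 82 GB left
tape 3: place 157 GB, 243 GB left
tape 3: place 154 GB, 89 GB left
tape 4: place 153 GB, 247 GB left
tape 4: place 151 GB, 96 GB left
tape 5: place 150 GB, 250 GB left
tape 5: place 147 GB, 103 GB left
tape 6: place 141 GB, 259 GB left
tape 6: place 136 GB, 123 GB left
Final tapes: [162,161] [160,158] [157,154] [153,151] [150,147] [141,136].

6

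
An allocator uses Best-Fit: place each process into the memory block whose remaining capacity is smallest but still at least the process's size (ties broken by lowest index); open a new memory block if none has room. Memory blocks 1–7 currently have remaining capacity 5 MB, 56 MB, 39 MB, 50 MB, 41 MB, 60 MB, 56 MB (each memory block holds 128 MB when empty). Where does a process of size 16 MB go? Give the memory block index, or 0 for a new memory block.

Memory blocks with room: memory block 2 (56 MB), memory block 3 (39 MB), memory block 4 (50 MB), memory block 5 (41 MB), memory block 6 (60 MB), memory block 7 (56 MB).
Tightest fit is memory block 3 with 39 MB free.

3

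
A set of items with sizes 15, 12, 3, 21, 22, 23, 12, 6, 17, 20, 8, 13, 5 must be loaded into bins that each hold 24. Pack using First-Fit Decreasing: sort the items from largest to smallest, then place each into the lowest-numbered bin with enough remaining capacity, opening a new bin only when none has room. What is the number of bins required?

8

Sorted descending: 23, 22, 21, 20, 17, 15, 13, 12, 12, 8, 6, 5, 3.
23 → bin 1 (remaining 1)
22 → bin 2 (remaining 2)
21 → bin 3 (remaining 3)
20 → bin 4 (remaining 4)
17 → bin 5 (remaining 7)
15 → bin 6 (remaining 9)
13 → bin 7 (remaining 11)
12 → bin 8 (remaining 12)
12 → bin 8 (remaining 0)
8 → bin 6 (remaining 1)
6 → bin 5 (remaining 1)
5 → bin 7 (remaining 6)
3 → bin 3 (remaining 0)
Final bins: [23] [22] [21,3] [20] [17,6] [15,8] [13,5] [12,12].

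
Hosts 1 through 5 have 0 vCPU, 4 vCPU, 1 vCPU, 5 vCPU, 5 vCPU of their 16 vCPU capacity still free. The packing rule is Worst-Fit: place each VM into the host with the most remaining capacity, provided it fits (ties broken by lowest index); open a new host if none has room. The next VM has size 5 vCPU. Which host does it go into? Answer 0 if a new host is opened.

4

Hosts with room: host 4 (5 vCPU), host 5 (5 vCPU).
Most room is host 4 with 5 vCPU free.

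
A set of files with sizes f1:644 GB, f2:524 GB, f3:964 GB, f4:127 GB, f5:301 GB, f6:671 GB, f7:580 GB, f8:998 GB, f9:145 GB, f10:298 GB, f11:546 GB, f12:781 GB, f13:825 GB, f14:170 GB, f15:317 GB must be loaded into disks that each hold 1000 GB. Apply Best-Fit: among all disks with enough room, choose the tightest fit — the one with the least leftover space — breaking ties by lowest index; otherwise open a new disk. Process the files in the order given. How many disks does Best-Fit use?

9 disks

f1 (644 GB) → disk 1 (remaining 356 GB)
f2 (524 GB) → disk 2 (remaining 476 GB)
f3 (964 GB) → disk 3 (remaining 36 GB)
f4 (127 GB) → disk 1 (remaining 229 GB)
f5 (301 GB) → disk 2 (remaining 175 GB)
f6 (671 GB) → disk 4 (remaining 329 GB)
f7 (580 GB) → disk 5 (remaining 420 GB)
f8 (998 GB) → disk 6 (remaining 2 GB)
f9 (145 GB) → disk 2 (remaining 30 GB)
f10 (298 GB) → disk 4 (remaining 31 GB)
f11 (546 GB) → disk 7 (remaining 454 GB)
f12 (781 GB) → disk 8 (remaining 219 GB)
f13 (825 GB) → disk 9 (remaining 175 GB)
f14 (170 GB) → disk 9 (remaining 5 GB)
f15 (317 GB) → disk 5 (remaining 103 GB)
Final disks: [644,127] [524,301,145] [964] [671,298] [580,317] [998] [546] [781] [825,170].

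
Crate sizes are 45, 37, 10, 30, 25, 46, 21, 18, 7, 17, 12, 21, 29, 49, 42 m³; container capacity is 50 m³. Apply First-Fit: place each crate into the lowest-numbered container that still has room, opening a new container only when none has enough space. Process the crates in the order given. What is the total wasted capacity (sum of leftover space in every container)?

41

Put 45 m³ in container 1; 5 m³ remain.
Put 37 m³ in container 2; 13 m³ remain.
Put 10 m³ in container 2; 3 m³ remain.
Put 30 m³ in container 3; 20 m³ remain.
Put 25 m³ in container 4; 25 m³ remain.
Put 46 m³ in container 5; 4 m³ remain.
Put 21 m³ in container 4; 4 m³ remain.
Put 18 m³ in container 3; 2 m³ remain.
Put 7 m³ in container 6; 43 m³ remain.
Put 17 m³ in container 6; 26 m³ remain.
Put 12 m³ in container 6; 14 m³ remain.
Put 21 m³ in container 7; 29 m³ remain.
Put 29 m³ in container 7; 0 m³ remain.
Put 49 m³ in container 8; 1 m³ remain.
Put 42 m³ in container 9; 8 m³ remain.
9 containers × 50 m³ = 450 m³; used 409 m³; unused 41 m³.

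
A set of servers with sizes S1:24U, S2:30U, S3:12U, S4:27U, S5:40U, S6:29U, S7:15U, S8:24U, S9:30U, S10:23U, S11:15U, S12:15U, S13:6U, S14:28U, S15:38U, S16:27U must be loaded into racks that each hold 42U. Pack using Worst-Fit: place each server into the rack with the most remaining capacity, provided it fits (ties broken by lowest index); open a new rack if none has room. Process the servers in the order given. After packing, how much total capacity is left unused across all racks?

S1 (24U) → rack 1 (remaining 18U)
S2 (30U) → rack 2 (remaining 12U)
S3 (12U) → rack 1 (remaining 6U)
S4 (27U) → rack 3 (remaining 15U)
S5 (40U) → rack 4 (remaining 2U)
S6 (29U) → rack 5 (remaining 13U)
S7 (15U) → rack 3 (remaining 0U)
S8 (24U) → rack 6 (remaining 18U)
S9 (30U) → rack 7 (remaining 12U)
S10 (23U) → rack 8 (remaining 19U)
S11 (15U) → rack 8 (remaining 4U)
S12 (15U) → rack 6 (remaining 3U)
S13 (6U) → rack 5 (remaining 7U)
S14 (28U) → rack 9 (remaining 14U)
S15 (38U) → rack 10 (remaining 4U)
S16 (27U) → rack 11 (remaining 15U)
11 racks × 42U = 462U; used 383U; unused 79U.

79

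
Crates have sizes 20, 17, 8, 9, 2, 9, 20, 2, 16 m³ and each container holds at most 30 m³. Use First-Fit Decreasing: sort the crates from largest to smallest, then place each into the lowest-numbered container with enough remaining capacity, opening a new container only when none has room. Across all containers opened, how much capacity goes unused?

17

Sorted descending: 20, 20, 17, 16, 9, 9, 8, 2, 2.
container 1: place 20 m³, 10 m³ left
container 2: place 20 m³, 10 m³ left
container 3: place 17 m³, 13 m³ left
container 4: place 16 m³, 14 m³ left
container 1: place 9 m³, 1 m³ left
container 2: place 9 m³, 1 m³ left
container 3: place 8 m³, 5 m³ left
container 3: place 2 m³, 3 m³ left
container 3: place 2 m³, 1 m³ left
4 containers × 30 m³ = 120 m³; used 103 m³; unused 17 m³.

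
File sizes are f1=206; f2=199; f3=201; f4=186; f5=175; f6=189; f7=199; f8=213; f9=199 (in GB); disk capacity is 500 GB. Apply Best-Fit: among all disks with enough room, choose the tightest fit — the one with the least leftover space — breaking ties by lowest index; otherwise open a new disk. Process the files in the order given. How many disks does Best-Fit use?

5

disk 1: place f1 (206 GB), 294 GB left
disk 1: place f2 (199 GB), 95 GB left
disk 2: place f3 (201 GB), 299 GB left
disk 2: place f4 (186 GB), 113 GB left
disk 3: place f5 (175 GB), 325 GB left
disk 3: place f6 (189 GB), 136 GB left
disk 4: place f7 (199 GB), 301 GB left
disk 4: place f8 (213 GB), 88 GB left
disk 5: place f9 (199 GB), 301 GB left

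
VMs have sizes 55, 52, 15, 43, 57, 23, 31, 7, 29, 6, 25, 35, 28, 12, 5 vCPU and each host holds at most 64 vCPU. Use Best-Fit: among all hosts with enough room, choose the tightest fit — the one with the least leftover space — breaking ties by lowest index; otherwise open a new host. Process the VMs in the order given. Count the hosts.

7

Put 55 vCPU in host 1; 9 vCPU remain.
Put 52 vCPU in host 2; 12 vCPU remain.
Put 15 vCPU in host 3; 49 vCPU remain.
Put 43 vCPU in host 3; 6 vCPU remain.
Put 57 vCPU in host 4; 7 vCPU remain.
Put 23 vCPU in host 5; 41 vCPU remain.
Put 31 vCPU in host 5; 10 vCPU remain.
Put 7 vCPU in host 4; 0 vCPU remain.
Put 29 vCPU in host 6; 35 vCPU remain.
Put 6 vCPU in host 3; 0 vCPU remain.
Put 25 vCPU in host 6; 10 vCPU remain.
Put 35 vCPU in host 7; 29 vCPU remain.
Put 28 vCPU in host 7; 1 vCPU remain.
Put 12 vCPU in host 2; 0 vCPU remain.
Put 5 vCPU in host 1; 4 vCPU remain.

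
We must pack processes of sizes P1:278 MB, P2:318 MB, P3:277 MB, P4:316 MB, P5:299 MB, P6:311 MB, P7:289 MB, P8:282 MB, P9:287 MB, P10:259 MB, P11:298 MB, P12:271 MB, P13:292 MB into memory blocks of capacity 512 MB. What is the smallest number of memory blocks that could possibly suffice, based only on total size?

8

Total size = 278 + 318 + 277 + 316 + 299 + 311 + 289 + 282 + 287 + 259 + 298 + 271 + 292 = 3777 MB.
⌈3777 / 512⌉ = 8.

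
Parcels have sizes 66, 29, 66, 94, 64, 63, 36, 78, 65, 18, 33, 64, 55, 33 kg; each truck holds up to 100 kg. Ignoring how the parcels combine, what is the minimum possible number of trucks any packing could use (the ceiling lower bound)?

8

Total size = 66 + 29 + 66 + 94 + 64 + 63 + 36 + 78 + 65 + 18 + 33 + 64 + 55 + 33 = 764 kg.
⌈764 / 100⌉ = 8.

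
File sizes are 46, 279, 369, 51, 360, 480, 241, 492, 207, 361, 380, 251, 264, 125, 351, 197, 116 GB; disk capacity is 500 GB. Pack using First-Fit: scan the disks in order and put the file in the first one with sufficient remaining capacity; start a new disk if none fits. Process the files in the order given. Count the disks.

11

46 GB → disk 1 (remaining 454 GB)
279 GB → disk 1 (remaining 175 GB)
369 GB → disk 2 (remaining 131 GB)
51 GB → disk 1 (remaining 124 GB)
360 GB → disk 3 (remaining 140 GB)
480 GB → disk 4 (remaining 20 GB)
241 GB → disk 5 (remaining 259 GB)
492 GB → disk 6 (remaining 8 GB)
207 GB → disk 5 (remaining 52 GB)
361 GB → disk 7 (remaining 139 GB)
380 GB → disk 8 (remaining 120 GB)
251 GB → disk 9 (remaining 249 GB)
264 GB → disk 10 (remaining 236 GB)
125 GB → disk 2 (remaining 6 GB)
351 GB → disk 11 (remaining 149 GB)
197 GB → disk 9 (remaining 52 GB)
116 GB → disk 1 (remaining 8 GB)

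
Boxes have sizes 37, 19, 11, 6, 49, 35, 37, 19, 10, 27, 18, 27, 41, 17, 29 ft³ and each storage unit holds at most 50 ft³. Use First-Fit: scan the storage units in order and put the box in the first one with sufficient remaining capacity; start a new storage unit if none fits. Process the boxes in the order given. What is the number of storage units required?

storage unit 1: place 37 ft³, 13 ft³ left
storage unit 2: place 19 ft³, 31 ft³ left
storage unit 1: place 11 ft³, 2 ft³ left
storage unit 2: place 6 ft³, 25 ft³ left
storage unit 3: place 49 ft³, 1 ft³ left
storage unit 4: place 35 ft³, 15 ft³ left
storage unit 5: place 37 ft³, 13 ft³ left
storage unit 2: place 19 ft³, 6 ft³ left
storage unit 4: place 10 ft³, 5 ft³ left
storage unit 6: place 27 ft³, 23 ft³ left
storage unit 6: place 18 ft³, 5 ft³ left
storage unit 7: place 27 ft³, 23 ft³ left
storage unit 8: place 41 ft³, 9 ft³ left
storage unit 7: place 17 ft³, 6 ft³ left
storage unit 9: place 29 ft³, 21 ft³ left
Final storage units: [37,11] [19,6,19] [49] [35,10] [37] [27,18] [27,17] [41] [29].

9 storage units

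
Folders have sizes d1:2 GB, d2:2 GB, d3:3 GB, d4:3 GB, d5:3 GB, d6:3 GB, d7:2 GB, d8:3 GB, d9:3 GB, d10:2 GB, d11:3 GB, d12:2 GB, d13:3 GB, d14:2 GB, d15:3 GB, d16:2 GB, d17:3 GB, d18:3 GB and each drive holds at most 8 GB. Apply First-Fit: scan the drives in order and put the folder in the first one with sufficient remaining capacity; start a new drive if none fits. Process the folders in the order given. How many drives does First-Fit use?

6

Put d1 (2 GB) in drive 1; 6 GB remain.
Put d2 (2 GB) in drive 1; 4 GB remain.
Put d3 (3 GB) in drive 1; 1 GB remain.
Put d4 (3 GB) in drive 2; 5 GB remain.
Put d5 (3 GB) in drive 2; 2 GB remain.
Put d6 (3 GB) in drive 3; 5 GB remain.
Put d7 (2 GB) in drive 2; 0 GB remain.
Put d8 (3 GB) in drive 3; 2 GB remain.
Put d9 (3 GB) in drive 4; 5 GB remain.
Put d10 (2 GB) in drive 3; 0 GB remain.
Put d11 (3 GB) in drive 4; 2 GB remain.
Put d12 (2 GB) in drive 4; 0 GB remain.
Put d13 (3 GB) in drive 5; 5 GB remain.
Put d14 (2 GB) in drive 5; 3 GB remain.
Put d15 (3 GB) in drive 5; 0 GB remain.
Put d16 (2 GB) in drive 6; 6 GB remain.
Put d17 (3 GB) in drive 6; 3 GB remain.
Put d18 (3 GB) in drive 6; 0 GB remain.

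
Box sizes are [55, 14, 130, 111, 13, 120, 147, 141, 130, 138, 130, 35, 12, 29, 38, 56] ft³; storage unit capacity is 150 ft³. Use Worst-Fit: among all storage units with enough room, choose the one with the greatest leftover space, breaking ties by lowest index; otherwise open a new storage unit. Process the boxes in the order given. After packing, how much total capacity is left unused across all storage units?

201

Put 55 ft³ in storage unit 1; 95 ft³ remain.
Put 14 ft³ in storage unit 1; 81 ft³ remain.
Put 130 ft³ in storage unit 2; 20 ft³ remain.
Put 111 ft³ in storage unit 3; 39 ft³ remain.
Put 13 ft³ in storage unit 1; 68 ft³ remain.
Put 120 ft³ in storage unit 4; 30 ft³ remain.
Put 147 ft³ in storage unit 5; 3 ft³ remain.
Put 141 ft³ in storage unit 6; 9 ft³ remain.
Put 130 ft³ in storage unit 7; 20 ft³ remain.
Put 138 ft³ in storage unit 8; 12 ft³ remain.
Put 130 ft³ in storage unit 9; 20 ft³ remain.
Put 35 ft³ in storage unit 1; 33 ft³ remain.
Put 12 ft³ in storage unit 3; 27 ft³ remain.
Put 29 ft³ in storage unit 1; 4 ft³ remain.
Put 38 ft³ in storage unit 10; 112 ft³ remain.
Put 56 ft³ in storage unit 10; 56 ft³ remain.
10 storage units × 150 ft³ = 1500 ft³; used 1299 ft³; unused 201 ft³.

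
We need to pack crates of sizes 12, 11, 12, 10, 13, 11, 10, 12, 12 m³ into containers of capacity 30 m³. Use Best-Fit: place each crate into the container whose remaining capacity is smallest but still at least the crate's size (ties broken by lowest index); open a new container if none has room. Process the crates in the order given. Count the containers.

5 containers

Put 12 m³ in container 1; 18 m³ remain.
Put 11 m³ in container 1; 7 m³ remain.
Put 12 m³ in container 2; 18 m³ remain.
Put 10 m³ in container 2; 8 m³ remain.
Put 13 m³ in container 3; 17 m³ remain.
Put 11 m³ in container 3; 6 m³ remain.
Put 10 m³ in container 4; 20 m³ remain.
Put 12 m³ in container 4; 8 m³ remain.
Put 12 m³ in container 5; 18 m³ remain.
Final containers: [12,11] [12,10] [13,11] [10,12] [12].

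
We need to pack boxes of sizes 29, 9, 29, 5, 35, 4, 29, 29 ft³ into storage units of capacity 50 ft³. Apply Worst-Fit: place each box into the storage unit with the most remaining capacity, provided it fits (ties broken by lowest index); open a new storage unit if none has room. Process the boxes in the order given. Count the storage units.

storage unit 1: place 29 ft³, 21 ft³ left
storage unit 1: place 9 ft³, 12 ft³ left
storage unit 2: place 29 ft³, 21 ft³ left
storage unit 2: place 5 ft³, 16 ft³ left
storage unit 3: place 35 ft³, 15 ft³ left
storage unit 2: place 4 ft³, 12 ft³ left
storage unit 4: place 29 ft³, 21 ft³ left
storage unit 5: place 29 ft³, 21 ft³ left
Final storage units: [29,9] [29,5,4] [35] [29] [29].

5 storage units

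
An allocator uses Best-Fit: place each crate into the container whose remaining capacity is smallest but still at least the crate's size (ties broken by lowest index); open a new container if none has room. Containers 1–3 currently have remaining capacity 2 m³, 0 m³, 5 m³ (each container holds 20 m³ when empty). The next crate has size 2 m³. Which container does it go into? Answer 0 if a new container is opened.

Containers with room: container 1 (2 m³), container 3 (5 m³).
Tightest fit is container 1 with 2 m³ free.

1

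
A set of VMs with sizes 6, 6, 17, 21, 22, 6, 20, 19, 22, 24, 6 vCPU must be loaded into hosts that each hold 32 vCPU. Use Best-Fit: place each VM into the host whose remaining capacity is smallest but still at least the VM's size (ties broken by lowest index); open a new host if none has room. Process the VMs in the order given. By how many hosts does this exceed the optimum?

Best-Fit: [6,6,17] [21] [22,6] [20] [19] [22] [24,6] → 7 hosts.
7 VMs exceed 16 vCPU (half the capacity), and no two of those can share a host, so at least 7 hosts are needed.
So 7 is already optimal.

0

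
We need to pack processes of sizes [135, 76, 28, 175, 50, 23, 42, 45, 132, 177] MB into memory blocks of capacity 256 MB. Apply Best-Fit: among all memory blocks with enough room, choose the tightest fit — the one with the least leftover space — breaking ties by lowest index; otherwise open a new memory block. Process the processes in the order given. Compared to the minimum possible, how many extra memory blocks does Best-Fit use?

0

Best-Fit: [135,76,28] [175,50,23] [42,45,132] [177] → 4 memory blocks.
Total size 883 MB; any packing needs at least ⌈883/256⌉ = 4 memory blocks.
So 4 is already optimal.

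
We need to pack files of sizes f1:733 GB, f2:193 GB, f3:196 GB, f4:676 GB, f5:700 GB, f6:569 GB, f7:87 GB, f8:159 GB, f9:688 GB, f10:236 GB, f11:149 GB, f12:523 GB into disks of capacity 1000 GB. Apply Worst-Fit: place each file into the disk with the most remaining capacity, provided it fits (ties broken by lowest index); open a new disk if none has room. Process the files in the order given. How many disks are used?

Put f1 (733 GB) in disk 1; 267 GB remain.
Put f2 (193 GB) in disk 1; 74 GB remain.
Put f3 (196 GB) in disk 2; 804 GB remain.
Put f4 (676 GB) in disk 2; 128 GB remain.
Put f5 (700 GB) in disk 3; 300 GB remain.
Put f6 (569 GB) in disk 4; 431 GB remain.
Put f7 (87 GB) in disk 4; 344 GB remain.
Put f8 (159 GB) in disk 4; 185 GB remain.
Put f9 (688 GB) in disk 5; 312 GB remain.
Put f10 (236 GB) in disk 5; 76 GB remain.
Put f11 (149 GB) in disk 3; 151 GB remain.
Put f12 (523 GB) in disk 6; 477 GB remain.

6 disks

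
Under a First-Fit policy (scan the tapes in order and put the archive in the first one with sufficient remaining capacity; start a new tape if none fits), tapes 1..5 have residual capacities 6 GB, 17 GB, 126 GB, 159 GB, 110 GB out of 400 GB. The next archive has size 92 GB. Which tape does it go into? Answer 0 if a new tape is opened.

3

Tapes with room: tape 3 (126 GB), tape 4 (159 GB), tape 5 (110 GB).
The first with room is tape 3.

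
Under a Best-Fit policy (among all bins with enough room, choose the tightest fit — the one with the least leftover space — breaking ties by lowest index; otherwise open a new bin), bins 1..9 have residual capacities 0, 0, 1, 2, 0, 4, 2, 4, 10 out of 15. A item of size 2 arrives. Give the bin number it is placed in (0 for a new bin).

4

Bins with room: bin 4 (2), bin 6 (4), bin 7 (2), bin 8 (4), bin 9 (10).
Tightest fit is bin 4 with 2 free.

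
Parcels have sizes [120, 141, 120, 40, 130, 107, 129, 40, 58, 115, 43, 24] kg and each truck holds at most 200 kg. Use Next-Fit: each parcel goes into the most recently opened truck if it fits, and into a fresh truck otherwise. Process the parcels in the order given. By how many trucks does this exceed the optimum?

1

Next-Fit: [120] [141] [120,40] [130] [107] [129,40] [58,115] [43,24] → 8 trucks.
7 parcels exceed 100 kg (half the capacity), and no two of those can share a truck, so at least 7 trucks are needed.
An optimal packing achieves that bound: [141,58] [130,43,24] [129,40] [120,40] [120] [115] [107] → 7 trucks.
Excess: 8 − 7 = 1.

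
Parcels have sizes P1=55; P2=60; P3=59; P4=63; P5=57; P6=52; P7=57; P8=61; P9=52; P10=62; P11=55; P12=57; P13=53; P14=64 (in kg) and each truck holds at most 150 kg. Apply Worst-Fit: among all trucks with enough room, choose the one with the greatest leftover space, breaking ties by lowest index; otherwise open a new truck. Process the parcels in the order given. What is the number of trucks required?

7

truck 1: place P1 (55 kg), 95 kg left
truck 1: place P2 (60 kg), 35 kg left
truck 2: place P3 (59 kg), 91 kg left
truck 2: place P4 (63 kg), 28 kg left
truck 3: place P5 (57 kg), 93 kg left
truck 3: place P6 (52 kg), 41 kg left
truck 4: place P7 (57 kg), 93 kg left
truck 4: place P8 (61 kg), 32 kg left
truck 5: place P9 (52 kg), 98 kg left
truck 5: place P10 (62 kg), 36 kg left
truck 6: place P11 (55 kg), 95 kg left
truck 6: place P12 (57 kg), 38 kg left
truck 7: place P13 (53 kg), 97 kg left
truck 7: place P14 (64 kg), 33 kg left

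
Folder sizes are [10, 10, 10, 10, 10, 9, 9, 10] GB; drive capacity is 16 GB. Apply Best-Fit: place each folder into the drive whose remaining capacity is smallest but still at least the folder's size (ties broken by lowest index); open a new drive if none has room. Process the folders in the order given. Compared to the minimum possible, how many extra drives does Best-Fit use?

Best-Fit: [10] [10] [10] [10] [10] [9] [9] [10] → 8 drives.
8 folders exceed 8 GB (half the capacity), and no two of those can share a drive, so at least 8 drives are needed.
So 8 is already optimal.

0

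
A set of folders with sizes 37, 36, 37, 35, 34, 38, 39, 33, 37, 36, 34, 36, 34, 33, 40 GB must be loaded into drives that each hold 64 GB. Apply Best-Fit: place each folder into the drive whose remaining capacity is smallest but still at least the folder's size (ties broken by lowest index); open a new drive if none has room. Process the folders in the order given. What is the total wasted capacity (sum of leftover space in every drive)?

421

37 GB → drive 1 (remaining 27 GB)
36 GB → drive 2 (remaining 28 GB)
37 GB → drive 3 (remaining 27 GB)
35 GB → drive 4 (remaining 29 GB)
34 GB → drive 5 (remaining 30 GB)
38 GB → drive 6 (remaining 26 GB)
39 GB → drive 7 (remaining 25 GB)
33 GB → drive 8 (remaining 31 GB)
37 GB → drive 9 (remaining 27 GB)
36 GB → drive 10 (remaining 28 GB)
34 GB → drive 11 (remaining 30 GB)
36 GB → drive 12 (remaining 28 GB)
34 GB → drive 13 (remaining 30 GB)
33 GB → drive 14 (remaining 31 GB)
40 GB → drive 15 (remaining 24 GB)
15 drives × 64 GB = 960 GB; used 539 GB; unused 421 GB.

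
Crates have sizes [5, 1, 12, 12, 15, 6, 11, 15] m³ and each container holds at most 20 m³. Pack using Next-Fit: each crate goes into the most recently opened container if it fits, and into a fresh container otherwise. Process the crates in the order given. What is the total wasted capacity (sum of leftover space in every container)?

23

5 m³ → container 1 (remaining 15 m³)
1 m³ → container 1 (remaining 14 m³)
12 m³ → container 1 (remaining 2 m³)
12 m³ → container 2 (remaining 8 m³)
15 m³ → container 3 (remaining 5 m³)
6 m³ → container 4 (remaining 14 m³)
11 m³ → container 4 (remaining 3 m³)
15 m³ → container 5 (remaining 5 m³)
5 containers × 20 m³ = 100 m³; used 77 m³; unused 23 m³.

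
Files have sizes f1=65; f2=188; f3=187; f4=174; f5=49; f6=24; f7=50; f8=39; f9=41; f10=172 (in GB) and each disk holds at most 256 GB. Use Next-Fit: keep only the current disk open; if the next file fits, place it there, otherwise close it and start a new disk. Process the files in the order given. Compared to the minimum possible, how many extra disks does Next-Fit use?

1

Next-Fit: [65,188] [187] [174,49,24] [50,39,41] [172] → 5 disks.
Total size 989 GB; any packing needs at least ⌈989/256⌉ = 4 disks.
An optimal packing achieves that bound: [188,65] [187,50] [174,49,24] [172,41,39] → 4 disks.
Excess: 5 − 4 = 1.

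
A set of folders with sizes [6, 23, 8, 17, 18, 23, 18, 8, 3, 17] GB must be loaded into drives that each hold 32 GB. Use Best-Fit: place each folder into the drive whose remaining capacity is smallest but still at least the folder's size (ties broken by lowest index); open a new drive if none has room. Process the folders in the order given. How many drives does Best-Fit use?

6 GB → drive 1 (remaining 26 GB)
23 GB → drive 1 (remaining 3 GB)
8 GB → drive 2 (remaining 24 GB)
17 GB → drive 2 (remaining 7 GB)
18 GB → drive 3 (remaining 14 GB)
23 GB → drive 4 (remaining 9 GB)
18 GB → drive 5 (remaining 14 GB)
8 GB → drive 4 (remaining 1 GB)
3 GB → drive 1 (remaining 0 GB)
17 GB → drive 6 (remaining 15 GB)
Final drives: [6,23,3] [8,17] [18] [23,8] [18] [17].

6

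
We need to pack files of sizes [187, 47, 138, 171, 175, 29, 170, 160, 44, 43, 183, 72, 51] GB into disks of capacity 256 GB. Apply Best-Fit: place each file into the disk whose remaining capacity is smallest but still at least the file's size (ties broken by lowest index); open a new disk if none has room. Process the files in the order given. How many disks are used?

Put 187 GB in disk 1; 69 GB remain.
Put 47 GB in disk 1; 22 GB remain.
Put 138 GB in disk 2; 118 GB remain.
Put 171 GB in disk 3; 85 GB remain.
Put 175 GB in disk 4; 81 GB remain.
Put 29 GB in disk 4; 52 GB remain.
Put 170 GB in disk 5; 86 GB remain.
Put 160 GB in disk 6; 96 GB remain.
Put 44 GB in disk 4; 8 GB remain.
Put 43 GB in disk 3; 42 GB remain.
Put 183 GB in disk 7; 73 GB remain.
Put 72 GB in disk 7; 1 GB remain.
Put 51 GB in disk 5; 35 GB remain.
Final disks: [187,47] [138] [171,43] [175,29,44] [170,51] [160] [183,72].

7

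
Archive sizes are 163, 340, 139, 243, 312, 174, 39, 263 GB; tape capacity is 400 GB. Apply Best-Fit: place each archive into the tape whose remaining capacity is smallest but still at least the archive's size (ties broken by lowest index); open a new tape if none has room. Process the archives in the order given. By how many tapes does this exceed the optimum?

Best-Fit: [163,139] [340,39] [243] [312] [174] [263] → 6 tapes.
Total size 1673 GB; any packing needs at least ⌈1673/400⌉ = 5 tapes.
An optimal packing achieves that bound: [340,39] [312] [263] [243,139] [174,163] → 5 tapes.
Excess: 6 − 5 = 1.

1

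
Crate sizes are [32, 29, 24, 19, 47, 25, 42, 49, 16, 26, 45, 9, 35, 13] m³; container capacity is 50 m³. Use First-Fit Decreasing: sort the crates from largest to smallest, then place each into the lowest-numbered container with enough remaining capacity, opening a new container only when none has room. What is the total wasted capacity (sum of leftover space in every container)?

39

Sorted descending: 49, 47, 45, 42, 35, 32, 29, 26, 25, 24, 19, 16, 13, 9.
Put 49 m³ in container 1; 1 m³ remain.
Put 47 m³ in container 2; 3 m³ remain.
Put 45 m³ in container 3; 5 m³ remain.
Put 42 m³ in container 4; 8 m³ remain.
Put 35 m³ in container 5; 15 m³ remain.
Put 32 m³ in container 6; 18 m³ remain.
Put 29 m³ in container 7; 21 m³ remain.
Put 26 m³ in container 8; 24 m³ remain.
Put 25 m³ in container 9; 25 m³ remain.
Put 24 m³ in container 8; 0 m³ remain.
Put 19 m³ in container 7; 2 m³ remain.
Put 16 m³ in container 6; 2 m³ remain.
Put 13 m³ in container 5; 2 m³ remain.
Put 9 m³ in container 9; 16 m³ remain.
9 containers × 50 m³ = 450 m³; used 411 m³; unused 39 m³.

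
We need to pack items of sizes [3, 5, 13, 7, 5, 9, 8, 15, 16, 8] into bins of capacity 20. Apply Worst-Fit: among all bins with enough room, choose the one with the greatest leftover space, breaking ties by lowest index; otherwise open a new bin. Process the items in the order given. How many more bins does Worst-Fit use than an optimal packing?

Worst-Fit: [3,5,7] [13,5] [9,8] [15] [16] [8] → 6 bins.
Total size 89; any packing needs at least ⌈89/20⌉ = 5 bins.
An optimal packing achieves that bound: [16,3] [15,5] [13,7] [9,8] [8,5] → 5 bins.
Excess: 6 − 5 = 1.

1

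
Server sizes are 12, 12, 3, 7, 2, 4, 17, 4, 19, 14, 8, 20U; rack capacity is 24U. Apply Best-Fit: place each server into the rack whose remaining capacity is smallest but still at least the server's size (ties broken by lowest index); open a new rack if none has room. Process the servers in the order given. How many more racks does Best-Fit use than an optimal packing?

Best-Fit: [12,12] [3,7,2,4,8] [17,4] [19] [14] [20] → 6 racks.
Total size 122U; any packing needs at least ⌈122/24⌉ = 6 racks.
So 6 is already optimal.

0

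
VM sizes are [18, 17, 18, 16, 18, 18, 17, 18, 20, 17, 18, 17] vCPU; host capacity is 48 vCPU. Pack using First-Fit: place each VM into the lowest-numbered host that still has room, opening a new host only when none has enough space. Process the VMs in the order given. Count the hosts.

18 vCPU → host 1 (remaining 30 vCPU)
17 vCPU → host 1 (remaining 13 vCPU)
18 vCPU → host 2 (remaining 30 vCPU)
16 vCPU → host 2 (remaining 14 vCPU)
18 vCPU → host 3 (remaining 30 vCPU)
18 vCPU → host 3 (remaining 12 vCPU)
17 vCPU → host 4 (remaining 31 vCPU)
18 vCPU → host 4 (remaining 13 vCPU)
20 vCPU → host 5 (remaining 28 vCPU)
17 vCPU → host 5 (remaining 11 vCPU)
18 vCPU → host 6 (remaining 30 vCPU)
17 vCPU → host 6 (remaining 13 vCPU)

6 hosts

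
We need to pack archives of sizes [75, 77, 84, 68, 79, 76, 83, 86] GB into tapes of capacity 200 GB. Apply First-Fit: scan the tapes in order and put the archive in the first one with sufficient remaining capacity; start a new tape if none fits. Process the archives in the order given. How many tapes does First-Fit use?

tape 1: place 75 GB, 125 GB left
tape 1: place 77 GB, 48 GB left
tape 2: place 84 GB, 116 GB left
tape 2: place 68 GB, 48 GB left
tape 3: place 79 GB, 121 GB left
tape 3: place 76 GB, 45 GB left
tape 4: place 83 GB, 117 GB left
tape 4: place 86 GB, 31 GB left

4 tapes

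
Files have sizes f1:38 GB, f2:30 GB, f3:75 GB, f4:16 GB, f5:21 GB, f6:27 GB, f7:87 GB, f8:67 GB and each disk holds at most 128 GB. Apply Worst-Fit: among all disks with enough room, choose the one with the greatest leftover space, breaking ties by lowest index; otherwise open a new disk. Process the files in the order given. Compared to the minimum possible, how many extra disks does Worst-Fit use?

1

Worst-Fit: [38,30,16,27] [75,21] [87] [67] → 4 disks.
Total size 361 GB; any packing needs at least ⌈361/128⌉ = 3 disks.
An optimal packing achieves that bound: [87,38] [75,30,21] [67,27,16] → 3 disks.
Excess: 4 − 3 = 1.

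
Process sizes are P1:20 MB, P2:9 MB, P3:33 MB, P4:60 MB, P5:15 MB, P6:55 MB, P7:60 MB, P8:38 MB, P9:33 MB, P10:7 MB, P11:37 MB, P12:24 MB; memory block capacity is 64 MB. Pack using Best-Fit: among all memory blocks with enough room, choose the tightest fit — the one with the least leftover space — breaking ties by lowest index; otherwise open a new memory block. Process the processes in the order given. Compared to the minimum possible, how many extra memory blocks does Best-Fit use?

Best-Fit: [20,9,33] [60] [15,38] [55,7] [60] [33] [37,24] → 7 memory blocks.
Total size 391 MB; any packing needs at least ⌈391/64⌉ = 7 memory blocks.
So 7 is already optimal.

0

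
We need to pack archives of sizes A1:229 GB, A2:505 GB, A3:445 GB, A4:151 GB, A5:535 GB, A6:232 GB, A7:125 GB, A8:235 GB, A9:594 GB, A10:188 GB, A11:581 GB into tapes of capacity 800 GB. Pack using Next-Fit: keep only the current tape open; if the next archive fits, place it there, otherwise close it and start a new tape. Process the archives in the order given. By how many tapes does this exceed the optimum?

1

Next-Fit: [229,505] [445,151] [535,232] [125,235] [594,188] [581] → 6 tapes.
Total size 3820 GB; any packing needs at least ⌈3820/800⌉ = 5 tapes.
An optimal packing achieves that bound: [594,188] [581,151] [535,235] [505,232] [445,229,125] → 5 tapes.
Excess: 6 − 5 = 1.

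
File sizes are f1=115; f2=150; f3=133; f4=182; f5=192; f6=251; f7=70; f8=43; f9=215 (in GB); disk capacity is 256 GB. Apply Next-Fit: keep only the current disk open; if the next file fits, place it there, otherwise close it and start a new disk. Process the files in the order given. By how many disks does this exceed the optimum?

2

Next-Fit: [115] [150] [133] [182] [192] [251] [70,43] [215] → 8 disks.
Total size 1351 GB; any packing needs at least ⌈1351/256⌉ = 6 disks.
An optimal packing achieves that bound: [251] [215] [192,43] [182,70] [150] [133,115] → 6 disks.
Excess: 8 − 6 = 2.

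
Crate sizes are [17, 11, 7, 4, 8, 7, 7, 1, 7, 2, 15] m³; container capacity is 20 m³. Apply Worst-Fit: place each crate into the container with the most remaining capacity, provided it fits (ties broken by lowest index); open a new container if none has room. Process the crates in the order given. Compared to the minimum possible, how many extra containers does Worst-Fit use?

Worst-Fit: [17] [11,7] [4,8,7] [7,1,7,2] [15] → 5 containers.
Total size 86 m³; any packing needs at least ⌈86/20⌉ = 5 containers.
So 5 is already optimal.

0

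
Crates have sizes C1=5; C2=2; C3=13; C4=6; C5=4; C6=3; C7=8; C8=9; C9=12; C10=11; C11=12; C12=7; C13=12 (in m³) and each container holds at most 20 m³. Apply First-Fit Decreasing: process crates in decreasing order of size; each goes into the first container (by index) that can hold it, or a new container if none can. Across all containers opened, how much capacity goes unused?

Sorted descending: 13, 12, 12, 12, 11, 9, 8, 7, 6, 5, 4, 3, 2.
container 1: place 13 m³, 7 m³ left
container 2: place 12 m³, 8 m³ left
container 3: place 12 m³, 8 m³ left
container 4: place 12 m³, 8 m³ left
container 5: place 11 m³, 9 m³ left
container 5: place 9 m³, 0 m³ left
container 2: place 8 m³, 0 m³ left
container 1: place 7 m³, 0 m³ left
container 3: place 6 m³, 2 m³ left
container 4: place 5 m³, 3 m³ left
container 6: place 4 m³, 16 m³ left
container 4: place 3 m³, 0 m³ left
container 3: place 2 m³, 0 m³ left
6 containers × 20 m³ = 120 m³; used 104 m³; unused 16 m³.

16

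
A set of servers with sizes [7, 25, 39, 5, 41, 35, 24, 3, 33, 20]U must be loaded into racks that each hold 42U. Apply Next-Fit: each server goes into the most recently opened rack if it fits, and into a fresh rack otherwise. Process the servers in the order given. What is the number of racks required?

8

Put 7U in rack 1; 35U remain.
Put 25U in rack 1; 10U remain.
Put 39U in rack 2; 3U remain.
Put 5U in rack 3; 37U remain.
Put 41U in rack 4; 1U remain.
Put 35U in rack 5; 7U remain.
Put 24U in rack 6; 18U remain.
Put 3U in rack 6; 15U remain.
Put 33U in rack 7; 9U remain.
Put 20U in rack 8; 22U remain.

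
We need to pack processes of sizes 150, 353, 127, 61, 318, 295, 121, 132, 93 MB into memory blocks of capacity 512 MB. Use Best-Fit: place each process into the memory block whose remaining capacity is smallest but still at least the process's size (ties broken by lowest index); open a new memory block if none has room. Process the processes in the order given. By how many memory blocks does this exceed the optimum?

0

Best-Fit: [150,353] [127,61,318] [295,121,93] [132] → 4 memory blocks.
Total size 1650 MB; any packing needs at least ⌈1650/512⌉ = 4 memory blocks.
So 4 is already optimal.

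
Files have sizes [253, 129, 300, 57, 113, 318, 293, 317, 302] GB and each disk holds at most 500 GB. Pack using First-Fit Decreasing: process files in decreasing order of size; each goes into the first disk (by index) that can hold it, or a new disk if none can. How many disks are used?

Sorted descending: 318, 317, 302, 300, 293, 253, 129, 113, 57.
318 GB → disk 1 (remaining 182 GB)
317 GB → disk 2 (remaining 183 GB)
302 GB → disk 3 (remaining 198 GB)
300 GB → disk 4 (remaining 200 GB)
293 GB → disk 5 (remaining 207 GB)
253 GB → disk 6 (remaining 247 GB)
129 GB → disk 1 (remaining 53 GB)
113 GB → disk 2 (remaining 70 GB)
57 GB → disk 2 (remaining 13 GB)

6 disks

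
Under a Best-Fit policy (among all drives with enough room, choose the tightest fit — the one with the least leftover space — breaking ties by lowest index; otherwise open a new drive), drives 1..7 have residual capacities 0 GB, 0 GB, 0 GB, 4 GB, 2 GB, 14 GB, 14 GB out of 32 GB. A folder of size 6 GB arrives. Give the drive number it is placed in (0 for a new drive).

Drives with room: drive 6 (14 GB), drive 7 (14 GB).
Tightest fit is drive 6 with 14 GB free.

6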